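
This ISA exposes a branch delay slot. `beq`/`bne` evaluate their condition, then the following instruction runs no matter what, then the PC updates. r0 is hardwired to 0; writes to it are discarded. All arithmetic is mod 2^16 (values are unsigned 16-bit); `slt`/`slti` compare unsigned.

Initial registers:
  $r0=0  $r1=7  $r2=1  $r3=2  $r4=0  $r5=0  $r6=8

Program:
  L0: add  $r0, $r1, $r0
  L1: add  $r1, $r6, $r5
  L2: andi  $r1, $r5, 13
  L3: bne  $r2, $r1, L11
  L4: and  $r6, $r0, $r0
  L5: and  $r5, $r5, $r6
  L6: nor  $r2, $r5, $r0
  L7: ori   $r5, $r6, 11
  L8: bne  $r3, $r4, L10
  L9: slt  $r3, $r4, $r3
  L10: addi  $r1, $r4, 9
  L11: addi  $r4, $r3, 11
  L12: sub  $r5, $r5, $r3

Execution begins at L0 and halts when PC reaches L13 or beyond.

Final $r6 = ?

0

#0 add  $r0, $r1, $r0 ; 0/7/1/2/0/0/8
#1 add  $r1, $r6, $r5 ; 0/8/1/2/0/0/8
#2 andi  $r1, $r5, 13 ; 0/0/1/2/0/0/8
#3 bne  $r2, $r1, L11 ; 0/0/1/2/0/0/8 ; →target
#4 and  $r6, $r0, $r0 ; 0/0/1/2/0/0/0
#11 addi  $r4, $r3, 11 ; 0/0/1/2/13/0/0
#12 sub  $r5, $r5, $r3 ; 0/0/1/2/13/65534/0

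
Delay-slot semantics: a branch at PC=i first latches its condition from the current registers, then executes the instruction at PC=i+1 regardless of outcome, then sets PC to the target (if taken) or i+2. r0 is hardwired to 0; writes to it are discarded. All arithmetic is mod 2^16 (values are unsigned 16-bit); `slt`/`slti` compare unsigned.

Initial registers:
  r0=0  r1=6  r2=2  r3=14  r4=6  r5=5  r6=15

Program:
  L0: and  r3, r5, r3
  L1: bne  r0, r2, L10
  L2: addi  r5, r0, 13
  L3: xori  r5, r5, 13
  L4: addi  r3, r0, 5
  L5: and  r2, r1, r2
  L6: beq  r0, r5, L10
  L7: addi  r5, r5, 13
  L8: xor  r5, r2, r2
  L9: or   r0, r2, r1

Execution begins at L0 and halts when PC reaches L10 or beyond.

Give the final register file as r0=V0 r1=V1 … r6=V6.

r0=0 r1=6 r2=2 r3=4 r4=6 r5=13 r6=15

#0 and  r3, r5, r3 ; 0/6/2/4/6/5/15
#1 bne  r0, r2, L10 ; 0/6/2/4/6/5/15 ; →target
#2 addi  r5, r0, 13 ; 0/6/2/4/6/13/15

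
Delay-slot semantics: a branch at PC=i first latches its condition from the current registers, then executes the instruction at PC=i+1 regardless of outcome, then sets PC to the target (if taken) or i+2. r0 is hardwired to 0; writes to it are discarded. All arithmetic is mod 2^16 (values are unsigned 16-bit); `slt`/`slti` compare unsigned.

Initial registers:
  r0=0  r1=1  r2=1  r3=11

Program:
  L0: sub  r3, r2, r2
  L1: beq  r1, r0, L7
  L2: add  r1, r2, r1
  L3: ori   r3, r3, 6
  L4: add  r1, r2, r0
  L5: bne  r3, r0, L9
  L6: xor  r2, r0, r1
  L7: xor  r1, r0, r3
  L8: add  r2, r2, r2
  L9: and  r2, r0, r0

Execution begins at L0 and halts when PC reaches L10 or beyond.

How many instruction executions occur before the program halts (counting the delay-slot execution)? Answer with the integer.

8

#0 sub  r3, r2, r2 ; 0/1/1/0
#1 beq  r1, r0, L7 ; 0/1/1/0 ; →fallthru
#2 add  r1, r2, r1 ; 0/2/1/0
#3 ori   r3, r3, 6 ; 0/2/1/6
#4 add  r1, r2, r0 ; 0/1/1/6
#5 bne  r3, r0, L9 ; 0/1/1/6 ; →target
#6 xor  r2, r0, r1 ; 0/1/1/6
#9 and  r2, r0, r0 ; 0/1/0/6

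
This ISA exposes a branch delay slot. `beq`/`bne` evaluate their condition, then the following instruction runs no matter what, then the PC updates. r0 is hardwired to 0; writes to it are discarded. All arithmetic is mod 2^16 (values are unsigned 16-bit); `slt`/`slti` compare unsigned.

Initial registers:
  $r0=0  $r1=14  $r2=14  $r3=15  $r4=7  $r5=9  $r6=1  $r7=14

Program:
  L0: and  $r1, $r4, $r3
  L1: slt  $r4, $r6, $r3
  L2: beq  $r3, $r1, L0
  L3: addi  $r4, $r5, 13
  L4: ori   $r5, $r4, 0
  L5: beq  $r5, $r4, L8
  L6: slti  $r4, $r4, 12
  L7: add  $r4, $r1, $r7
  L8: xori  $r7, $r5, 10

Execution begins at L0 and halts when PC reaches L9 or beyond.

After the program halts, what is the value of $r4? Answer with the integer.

  step pc=0: and  $r1, $r4, $r3  regs=(0,7,14,15,7,9,1,14)
  step pc=1: slt  $r4, $r6, $r3  regs=(0,7,14,15,1,9,1,14)
  step pc=2: beq  $r3, $r1, L0  cond=F  regs=(0,7,14,15,1,9,1,14)
  step pc=3: addi  $r4, $r5, 13  regs=(0,7,14,15,22,9,1,14)
  step pc=4: ori   $r5, $r4, 0  regs=(0,7,14,15,22,22,1,14)
  step pc=5: beq  $r5, $r4, L8  cond=T  regs=(0,7,14,15,22,22,1,14)
  step pc=6: slti  $r4, $r4, 12  regs=(0,7,14,15,0,22,1,14)
  step pc=8: xori  $r7, $r5, 10  regs=(0,7,14,15,0,22,1,28)

0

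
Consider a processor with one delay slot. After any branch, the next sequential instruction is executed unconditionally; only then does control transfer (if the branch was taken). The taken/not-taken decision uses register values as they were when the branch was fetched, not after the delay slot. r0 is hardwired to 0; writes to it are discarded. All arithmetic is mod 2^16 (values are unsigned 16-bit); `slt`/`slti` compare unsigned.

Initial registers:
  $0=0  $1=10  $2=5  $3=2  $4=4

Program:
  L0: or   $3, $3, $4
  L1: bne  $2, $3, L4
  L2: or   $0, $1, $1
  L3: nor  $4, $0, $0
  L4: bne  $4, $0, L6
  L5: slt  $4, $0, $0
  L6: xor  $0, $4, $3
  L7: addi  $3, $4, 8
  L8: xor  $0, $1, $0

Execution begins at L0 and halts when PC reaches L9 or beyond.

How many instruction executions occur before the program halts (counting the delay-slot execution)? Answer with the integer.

8

PC=0  or   $3, $3, $4        | $0=0 $1=10 $2=5 $3=6 $4=4
PC=1  bne  $2, $3, L4        | $0=0 $1=10 $2=5 $3=6 $4=4  [TAKEN]
PC=2  or   $0, $1, $1        | $0=0 $1=10 $2=5 $3=6 $4=4
PC=4  bne  $4, $0, L6        | $0=0 $1=10 $2=5 $3=6 $4=4  [TAKEN]
PC=5  slt  $4, $0, $0        | $0=0 $1=10 $2=5 $3=6 $4=0
PC=6  xor  $0, $4, $3        | $0=0 $1=10 $2=5 $3=6 $4=0
PC=7  addi  $3, $4, 8        | $0=0 $1=10 $2=5 $3=8 $4=0
PC=8  xor  $0, $1, $0        | $0=0 $1=10 $2=5 $3=8 $4=0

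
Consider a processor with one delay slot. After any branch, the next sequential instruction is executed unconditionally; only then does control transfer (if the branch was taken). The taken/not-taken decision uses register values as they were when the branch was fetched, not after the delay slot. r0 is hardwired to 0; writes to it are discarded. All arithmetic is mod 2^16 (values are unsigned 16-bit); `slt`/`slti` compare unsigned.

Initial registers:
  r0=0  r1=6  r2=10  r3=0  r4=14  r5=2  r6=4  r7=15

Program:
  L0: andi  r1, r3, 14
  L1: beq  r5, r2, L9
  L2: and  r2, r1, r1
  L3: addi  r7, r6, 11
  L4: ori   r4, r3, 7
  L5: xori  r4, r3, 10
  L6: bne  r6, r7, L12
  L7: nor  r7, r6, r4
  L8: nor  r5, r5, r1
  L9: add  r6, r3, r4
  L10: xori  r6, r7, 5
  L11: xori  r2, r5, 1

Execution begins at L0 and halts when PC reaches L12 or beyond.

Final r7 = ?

  step pc=0: andi  r1, r3, 14  regs=(0,0,10,0,14,2,4,15)
  step pc=1: beq  r5, r2, L9  cond=F  regs=(0,0,10,0,14,2,4,15)
  step pc=2: and  r2, r1, r1  regs=(0,0,0,0,14,2,4,15)
  step pc=3: addi  r7, r6, 11  regs=(0,0,0,0,14,2,4,15)
  step pc=4: ori   r4, r3, 7  regs=(0,0,0,0,7,2,4,15)
  step pc=5: xori  r4, r3, 10  regs=(0,0,0,0,10,2,4,15)
  step pc=6: bne  r6, r7, L12  cond=T  regs=(0,0,0,0,10,2,4,15)
  step pc=7: nor  r7, r6, r4  regs=(0,0,0,0,10,2,4,65521)

65521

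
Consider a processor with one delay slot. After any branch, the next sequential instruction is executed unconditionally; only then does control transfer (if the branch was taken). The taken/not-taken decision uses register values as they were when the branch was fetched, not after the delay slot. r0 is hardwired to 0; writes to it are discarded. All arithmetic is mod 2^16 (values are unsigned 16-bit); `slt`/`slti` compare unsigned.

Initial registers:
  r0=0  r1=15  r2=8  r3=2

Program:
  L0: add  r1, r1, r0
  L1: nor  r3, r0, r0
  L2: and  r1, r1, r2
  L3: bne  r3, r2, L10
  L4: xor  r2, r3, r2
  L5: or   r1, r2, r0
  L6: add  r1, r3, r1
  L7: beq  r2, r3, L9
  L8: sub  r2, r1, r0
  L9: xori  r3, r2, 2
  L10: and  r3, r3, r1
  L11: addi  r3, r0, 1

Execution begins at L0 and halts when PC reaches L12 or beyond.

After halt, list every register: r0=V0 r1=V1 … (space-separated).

PC=0  add  r1, r1, r0        | r0=0 r1=15 r2=8 r3=2
PC=1  nor  r3, r0, r0        | r0=0 r1=15 r2=8 r3=65535
PC=2  and  r1, r1, r2        | r0=0 r1=8 r2=8 r3=65535
PC=3  bne  r3, r2, L10       | r0=0 r1=8 r2=8 r3=65535  [TAKEN]
PC=4  xor  r2, r3, r2        | r0=0 r1=8 r2=65527 r3=65535
PC=10 and  r3, r3, r1        | r0=0 r1=8 r2=65527 r3=8
PC=11 addi  r3, r0, 1        | r0=0 r1=8 r2=65527 r3=1

r0=0 r1=8 r2=65527 r3=1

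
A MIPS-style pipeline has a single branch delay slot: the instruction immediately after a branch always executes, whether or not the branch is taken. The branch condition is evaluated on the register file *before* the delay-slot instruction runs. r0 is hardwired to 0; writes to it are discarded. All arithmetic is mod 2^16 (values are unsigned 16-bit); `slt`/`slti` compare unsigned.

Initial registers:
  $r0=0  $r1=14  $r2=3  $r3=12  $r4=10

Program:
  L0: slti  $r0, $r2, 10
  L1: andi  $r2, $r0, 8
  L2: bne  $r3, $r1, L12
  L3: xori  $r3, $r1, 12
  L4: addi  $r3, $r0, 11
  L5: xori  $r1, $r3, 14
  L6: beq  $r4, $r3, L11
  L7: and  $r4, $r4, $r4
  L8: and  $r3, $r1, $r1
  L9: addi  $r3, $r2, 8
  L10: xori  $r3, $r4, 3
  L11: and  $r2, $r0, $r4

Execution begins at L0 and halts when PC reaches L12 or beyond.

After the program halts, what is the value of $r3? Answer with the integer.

2

[0] slti  $r0, $r2, 10  →  {$r0:0, $r1:14, $r2:3, $r3:12, $r4:10}
[1] andi  $r2, $r0, 8  →  {$r0:0, $r1:14, $r2:0, $r3:12, $r4:10}
[2] bne  $r3, $r1, L12  →  {$r0:0, $r1:14, $r2:0, $r3:12, $r4:10}  ⟨branch taken⟩
[3] xori  $r3, $r1, 12  →  {$r0:0, $r1:14, $r2:0, $r3:2, $r4:10}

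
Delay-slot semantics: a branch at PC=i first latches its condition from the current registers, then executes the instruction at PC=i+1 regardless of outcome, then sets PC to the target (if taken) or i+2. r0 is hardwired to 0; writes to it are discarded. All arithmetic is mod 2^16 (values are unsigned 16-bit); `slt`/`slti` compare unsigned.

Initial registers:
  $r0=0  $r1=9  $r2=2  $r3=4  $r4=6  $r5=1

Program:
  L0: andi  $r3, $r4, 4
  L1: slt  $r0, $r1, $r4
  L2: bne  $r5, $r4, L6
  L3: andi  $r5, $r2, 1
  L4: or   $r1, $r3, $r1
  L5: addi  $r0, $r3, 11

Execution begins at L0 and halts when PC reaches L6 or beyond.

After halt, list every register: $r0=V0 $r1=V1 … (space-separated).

PC=0  andi  $r3, $r4, 4      | $r0=0 $r1=9 $r2=2 $r3=4 $r4=6 $r5=1
PC=1  slt  $r0, $r1, $r4     | $r0=0 $r1=9 $r2=2 $r3=4 $r4=6 $r5=1
PC=2  bne  $r5, $r4, L6      | $r0=0 $r1=9 $r2=2 $r3=4 $r4=6 $r5=1  [TAKEN]
PC=3  andi  $r5, $r2, 1      | $r0=0 $r1=9 $r2=2 $r3=4 $r4=6 $r5=0

$r0=0 $r1=9 $r2=2 $r3=4 $r4=6 $r5=0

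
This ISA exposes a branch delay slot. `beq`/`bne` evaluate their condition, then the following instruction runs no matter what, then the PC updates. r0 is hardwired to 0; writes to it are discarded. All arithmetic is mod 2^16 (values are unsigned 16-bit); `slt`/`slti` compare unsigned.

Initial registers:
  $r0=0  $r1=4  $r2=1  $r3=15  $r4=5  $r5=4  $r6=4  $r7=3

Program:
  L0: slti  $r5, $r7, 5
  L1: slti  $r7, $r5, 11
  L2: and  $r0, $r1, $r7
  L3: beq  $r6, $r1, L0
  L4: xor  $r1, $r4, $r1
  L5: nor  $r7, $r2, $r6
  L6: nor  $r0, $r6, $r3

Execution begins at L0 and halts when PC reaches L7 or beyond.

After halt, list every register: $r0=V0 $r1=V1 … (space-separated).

$r0=0 $r1=4 $r2=1 $r3=15 $r4=5 $r5=1 $r6=4 $r7=65530

#0 slti  $r5, $r7, 5 ; 0/4/1/15/5/1/4/3
#1 slti  $r7, $r5, 11 ; 0/4/1/15/5/1/4/1
#2 and  $r0, $r1, $r7 ; 0/4/1/15/5/1/4/1
#3 beq  $r6, $r1, L0 ; 0/4/1/15/5/1/4/1 ; →target
#4 xor  $r1, $r4, $r1 ; 0/1/1/15/5/1/4/1
#0 slti  $r5, $r7, 5 ; 0/1/1/15/5/1/4/1
#1 slti  $r7, $r5, 11 ; 0/1/1/15/5/1/4/1
#2 and  $r0, $r1, $r7 ; 0/1/1/15/5/1/4/1
#3 beq  $r6, $r1, L0 ; 0/1/1/15/5/1/4/1 ; →fallthru
#4 xor  $r1, $r4, $r1 ; 0/4/1/15/5/1/4/1
#5 nor  $r7, $r2, $r6 ; 0/4/1/15/5/1/4/65530
#6 nor  $r0, $r6, $r3 ; 0/4/1/15/5/1/4/65530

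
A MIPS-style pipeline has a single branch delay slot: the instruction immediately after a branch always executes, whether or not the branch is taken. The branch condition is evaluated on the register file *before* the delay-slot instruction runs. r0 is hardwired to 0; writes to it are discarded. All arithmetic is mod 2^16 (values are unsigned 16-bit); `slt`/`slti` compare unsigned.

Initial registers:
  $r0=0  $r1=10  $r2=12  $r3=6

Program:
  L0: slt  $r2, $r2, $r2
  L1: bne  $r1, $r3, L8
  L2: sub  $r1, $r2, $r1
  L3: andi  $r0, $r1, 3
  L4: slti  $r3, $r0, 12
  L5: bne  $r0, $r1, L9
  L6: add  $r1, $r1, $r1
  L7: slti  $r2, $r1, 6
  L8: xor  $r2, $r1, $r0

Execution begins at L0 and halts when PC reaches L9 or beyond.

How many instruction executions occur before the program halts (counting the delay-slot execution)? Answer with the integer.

#0 slt  $r2, $r2, $r2 ; 0/10/0/6
#1 bne  $r1, $r3, L8 ; 0/10/0/6 ; →target
#2 sub  $r1, $r2, $r1 ; 0/65526/0/6
#8 xor  $r2, $r1, $r0 ; 0/65526/65526/6

4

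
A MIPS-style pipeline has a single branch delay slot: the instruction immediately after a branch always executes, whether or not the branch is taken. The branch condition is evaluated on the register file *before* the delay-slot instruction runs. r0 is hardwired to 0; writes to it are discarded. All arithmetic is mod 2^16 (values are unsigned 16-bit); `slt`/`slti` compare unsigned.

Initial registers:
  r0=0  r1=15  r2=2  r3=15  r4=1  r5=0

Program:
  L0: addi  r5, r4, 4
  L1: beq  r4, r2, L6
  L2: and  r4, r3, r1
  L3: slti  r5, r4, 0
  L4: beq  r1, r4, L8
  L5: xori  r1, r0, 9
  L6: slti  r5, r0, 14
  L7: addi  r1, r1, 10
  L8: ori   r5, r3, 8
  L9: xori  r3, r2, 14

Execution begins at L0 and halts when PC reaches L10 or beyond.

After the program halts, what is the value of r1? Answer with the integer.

PC=0  addi  r5, r4, 4        | r0=0 r1=15 r2=2 r3=15 r4=1 r5=5
PC=1  beq  r4, r2, L6        | r0=0 r1=15 r2=2 r3=15 r4=1 r5=5  [not taken]
PC=2  and  r4, r3, r1        | r0=0 r1=15 r2=2 r3=15 r4=15 r5=5
PC=3  slti  r5, r4, 0        | r0=0 r1=15 r2=2 r3=15 r4=15 r5=0
PC=4  beq  r1, r4, L8        | r0=0 r1=15 r2=2 r3=15 r4=15 r5=0  [TAKEN]
PC=5  xori  r1, r0, 9        | r0=0 r1=9 r2=2 r3=15 r4=15 r5=0
PC=8  ori   r5, r3, 8        | r0=0 r1=9 r2=2 r3=15 r4=15 r5=15
PC=9  xori  r3, r2, 14       | r0=0 r1=9 r2=2 r3=12 r4=15 r5=15

9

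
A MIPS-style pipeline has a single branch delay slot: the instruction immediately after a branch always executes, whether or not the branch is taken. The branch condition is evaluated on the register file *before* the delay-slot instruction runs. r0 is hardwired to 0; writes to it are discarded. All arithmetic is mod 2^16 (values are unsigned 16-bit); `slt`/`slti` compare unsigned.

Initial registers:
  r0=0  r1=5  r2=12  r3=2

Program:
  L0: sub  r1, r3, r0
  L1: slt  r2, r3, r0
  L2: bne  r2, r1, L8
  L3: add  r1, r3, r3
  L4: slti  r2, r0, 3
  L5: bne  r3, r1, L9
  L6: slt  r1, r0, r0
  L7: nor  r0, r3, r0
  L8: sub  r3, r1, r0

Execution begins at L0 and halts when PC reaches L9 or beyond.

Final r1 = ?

PC=0  sub  r1, r3, r0        | r0=0 r1=2 r2=12 r3=2
PC=1  slt  r2, r3, r0        | r0=0 r1=2 r2=0 r3=2
PC=2  bne  r2, r1, L8        | r0=0 r1=2 r2=0 r3=2  [TAKEN]
PC=3  add  r1, r3, r3        | r0=0 r1=4 r2=0 r3=2
PC=8  sub  r3, r1, r0        | r0=0 r1=4 r2=0 r3=4

4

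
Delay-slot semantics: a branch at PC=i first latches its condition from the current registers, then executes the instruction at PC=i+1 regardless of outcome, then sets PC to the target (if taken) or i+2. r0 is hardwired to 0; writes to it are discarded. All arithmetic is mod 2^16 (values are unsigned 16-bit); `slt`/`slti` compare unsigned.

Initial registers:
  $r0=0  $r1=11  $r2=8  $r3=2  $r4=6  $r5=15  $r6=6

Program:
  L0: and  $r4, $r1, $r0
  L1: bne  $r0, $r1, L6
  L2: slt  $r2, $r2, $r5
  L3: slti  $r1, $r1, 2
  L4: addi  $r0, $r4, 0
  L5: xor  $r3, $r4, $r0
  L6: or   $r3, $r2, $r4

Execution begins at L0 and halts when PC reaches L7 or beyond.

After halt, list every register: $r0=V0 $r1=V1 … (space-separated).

$r0=0 $r1=11 $r2=1 $r3=1 $r4=0 $r5=15 $r6=6

[0] and  $r4, $r1, $r0  →  {$r0:0, $r1:11, $r2:8, $r3:2, $r4:0, $r5:15, $r6:6}
[1] bne  $r0, $r1, L6  →  {$r0:0, $r1:11, $r2:8, $r3:2, $r4:0, $r5:15, $r6:6}  ⟨branch taken⟩
[2] slt  $r2, $r2, $r5  →  {$r0:0, $r1:11, $r2:1, $r3:2, $r4:0, $r5:15, $r6:6}
[6] or   $r3, $r2, $r4  →  {$r0:0, $r1:11, $r2:1, $r3:1, $r4:0, $r5:15, $r6:6}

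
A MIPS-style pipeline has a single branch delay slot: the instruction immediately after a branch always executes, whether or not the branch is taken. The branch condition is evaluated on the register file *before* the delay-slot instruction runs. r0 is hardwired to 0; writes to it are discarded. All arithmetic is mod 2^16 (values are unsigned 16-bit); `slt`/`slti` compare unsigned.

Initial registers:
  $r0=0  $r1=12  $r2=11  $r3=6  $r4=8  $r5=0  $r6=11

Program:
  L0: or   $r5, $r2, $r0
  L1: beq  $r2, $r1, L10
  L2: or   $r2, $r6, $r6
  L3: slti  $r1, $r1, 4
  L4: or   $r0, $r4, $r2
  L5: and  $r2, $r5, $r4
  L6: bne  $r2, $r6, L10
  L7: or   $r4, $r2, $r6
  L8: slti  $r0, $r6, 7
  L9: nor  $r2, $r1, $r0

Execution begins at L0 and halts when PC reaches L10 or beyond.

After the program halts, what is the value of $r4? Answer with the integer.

PC=0  or   $r5, $r2, $r0     | $r0=0 $r1=12 $r2=11 $r3=6 $r4=8 $r5=11 $r6=11
PC=1  beq  $r2, $r1, L10     | $r0=0 $r1=12 $r2=11 $r3=6 $r4=8 $r5=11 $r6=11  [not taken]
PC=2  or   $r2, $r6, $r6     | $r0=0 $r1=12 $r2=11 $r3=6 $r4=8 $r5=11 $r6=11
PC=3  slti  $r1, $r1, 4      | $r0=0 $r1=0 $r2=11 $r3=6 $r4=8 $r5=11 $r6=11
PC=4  or   $r0, $r4, $r2     | $r0=0 $r1=0 $r2=11 $r3=6 $r4=8 $r5=11 $r6=11
PC=5  and  $r2, $r5, $r4     | $r0=0 $r1=0 $r2=8 $r3=6 $r4=8 $r5=11 $r6=11
PC=6  bne  $r2, $r6, L10     | $r0=0 $r1=0 $r2=8 $r3=6 $r4=8 $r5=11 $r6=11  [TAKEN]
PC=7  or   $r4, $r2, $r6     | $r0=0 $r1=0 $r2=8 $r3=6 $r4=11 $r5=11 $r6=11

11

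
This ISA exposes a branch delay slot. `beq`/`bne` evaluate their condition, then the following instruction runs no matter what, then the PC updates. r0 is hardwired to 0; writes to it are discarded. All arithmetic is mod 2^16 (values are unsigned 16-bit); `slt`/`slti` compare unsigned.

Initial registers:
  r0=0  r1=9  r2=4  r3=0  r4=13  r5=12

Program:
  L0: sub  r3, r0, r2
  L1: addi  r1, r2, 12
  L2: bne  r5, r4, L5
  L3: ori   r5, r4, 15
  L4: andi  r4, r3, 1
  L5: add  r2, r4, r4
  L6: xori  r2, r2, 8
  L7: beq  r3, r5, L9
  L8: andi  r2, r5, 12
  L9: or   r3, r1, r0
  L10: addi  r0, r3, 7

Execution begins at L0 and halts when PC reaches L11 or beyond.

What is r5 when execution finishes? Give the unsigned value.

[0] sub  r3, r0, r2  →  {r0:0, r1:9, r2:4, r3:65532, r4:13, r5:12}
[1] addi  r1, r2, 12  →  {r0:0, r1:16, r2:4, r3:65532, r4:13, r5:12}
[2] bne  r5, r4, L5  →  {r0:0, r1:16, r2:4, r3:65532, r4:13, r5:12}  ⟨branch taken⟩
[3] ori   r5, r4, 15  →  {r0:0, r1:16, r2:4, r3:65532, r4:13, r5:15}
[5] add  r2, r4, r4  →  {r0:0, r1:16, r2:26, r3:65532, r4:13, r5:15}
[6] xori  r2, r2, 8  →  {r0:0, r1:16, r2:18, r3:65532, r4:13, r5:15}
[7] beq  r3, r5, L9  →  {r0:0, r1:16, r2:18, r3:65532, r4:13, r5:15}  ⟨branch fallthrough⟩
[8] andi  r2, r5, 12  →  {r0:0, r1:16, r2:12, r3:65532, r4:13, r5:15}
[9] or   r3, r1, r0  →  {r0:0, r1:16, r2:12, r3:16, r4:13, r5:15}
[10] addi  r0, r3, 7  →  {r0:0, r1:16, r2:12, r3:16, r4:13, r5:15}

15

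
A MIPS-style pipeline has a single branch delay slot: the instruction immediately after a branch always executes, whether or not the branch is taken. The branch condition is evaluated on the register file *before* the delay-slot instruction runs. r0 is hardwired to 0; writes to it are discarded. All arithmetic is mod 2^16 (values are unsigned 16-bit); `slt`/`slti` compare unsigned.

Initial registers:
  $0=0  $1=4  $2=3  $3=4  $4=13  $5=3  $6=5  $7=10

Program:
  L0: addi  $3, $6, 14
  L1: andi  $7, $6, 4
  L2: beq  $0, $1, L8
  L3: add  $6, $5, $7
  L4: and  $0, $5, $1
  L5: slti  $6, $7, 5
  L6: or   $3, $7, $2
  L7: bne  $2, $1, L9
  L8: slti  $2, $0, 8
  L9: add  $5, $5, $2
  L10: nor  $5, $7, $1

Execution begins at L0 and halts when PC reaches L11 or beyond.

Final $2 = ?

  step pc=0: addi  $3, $6, 14  regs=(0,4,3,19,13,3,5,10)
  step pc=1: andi  $7, $6, 4  regs=(0,4,3,19,13,3,5,4)
  step pc=2: beq  $0, $1, L8  cond=F  regs=(0,4,3,19,13,3,5,4)
  step pc=3: add  $6, $5, $7  regs=(0,4,3,19,13,3,7,4)
  step pc=4: and  $0, $5, $1  regs=(0,4,3,19,13,3,7,4)
  step pc=5: slti  $6, $7, 5  regs=(0,4,3,19,13,3,1,4)
  step pc=6: or   $3, $7, $2  regs=(0,4,3,7,13,3,1,4)
  step pc=7: bne  $2, $1, L9  cond=T  regs=(0,4,3,7,13,3,1,4)
  step pc=8: slti  $2, $0, 8  regs=(0,4,1,7,13,3,1,4)
  step pc=9: add  $5, $5, $2  regs=(0,4,1,7,13,4,1,4)
  step pc=10: nor  $5, $7, $1  regs=(0,4,1,7,13,65531,1,4)

1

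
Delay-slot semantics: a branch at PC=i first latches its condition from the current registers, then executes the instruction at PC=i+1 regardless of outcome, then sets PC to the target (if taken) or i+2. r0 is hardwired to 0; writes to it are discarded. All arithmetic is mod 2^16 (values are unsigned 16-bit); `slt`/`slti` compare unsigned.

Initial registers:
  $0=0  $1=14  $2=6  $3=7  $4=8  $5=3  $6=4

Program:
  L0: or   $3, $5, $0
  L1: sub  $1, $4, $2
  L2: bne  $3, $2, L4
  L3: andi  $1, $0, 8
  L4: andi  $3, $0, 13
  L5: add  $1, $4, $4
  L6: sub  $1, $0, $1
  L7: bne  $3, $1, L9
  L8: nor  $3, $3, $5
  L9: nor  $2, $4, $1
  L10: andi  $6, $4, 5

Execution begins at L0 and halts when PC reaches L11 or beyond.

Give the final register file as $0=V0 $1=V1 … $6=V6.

  step pc=0: or   $3, $5, $0  regs=(0,14,6,3,8,3,4)
  step pc=1: sub  $1, $4, $2  regs=(0,2,6,3,8,3,4)
  step pc=2: bne  $3, $2, L4  cond=T  regs=(0,2,6,3,8,3,4)
  step pc=3: andi  $1, $0, 8  regs=(0,0,6,3,8,3,4)
  step pc=4: andi  $3, $0, 13  regs=(0,0,6,0,8,3,4)
  step pc=5: add  $1, $4, $4  regs=(0,16,6,0,8,3,4)
  step pc=6: sub  $1, $0, $1  regs=(0,65520,6,0,8,3,4)
  step pc=7: bne  $3, $1, L9  cond=T  regs=(0,65520,6,0,8,3,4)
  step pc=8: nor  $3, $3, $5  regs=(0,65520,6,65532,8,3,4)
  step pc=9: nor  $2, $4, $1  regs=(0,65520,7,65532,8,3,4)
  step pc=10: andi  $6, $4, 5  regs=(0,65520,7,65532,8,3,0)

$0=0 $1=65520 $2=7 $3=65532 $4=8 $5=3 $6=0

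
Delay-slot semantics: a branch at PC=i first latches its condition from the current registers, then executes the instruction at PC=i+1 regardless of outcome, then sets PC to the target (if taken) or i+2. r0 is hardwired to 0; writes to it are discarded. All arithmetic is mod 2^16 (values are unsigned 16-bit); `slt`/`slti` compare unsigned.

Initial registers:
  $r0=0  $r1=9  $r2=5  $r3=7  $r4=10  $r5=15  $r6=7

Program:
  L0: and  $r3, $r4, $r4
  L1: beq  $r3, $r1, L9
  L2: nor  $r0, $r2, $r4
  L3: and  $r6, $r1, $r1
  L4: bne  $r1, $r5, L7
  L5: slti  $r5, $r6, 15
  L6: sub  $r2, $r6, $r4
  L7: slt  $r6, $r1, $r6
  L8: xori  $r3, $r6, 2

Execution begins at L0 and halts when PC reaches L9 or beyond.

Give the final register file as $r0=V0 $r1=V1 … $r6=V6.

PC=0  and  $r3, $r4, $r4     | $r0=0 $r1=9 $r2=5 $r3=10 $r4=10 $r5=15 $r6=7
PC=1  beq  $r3, $r1, L9      | $r0=0 $r1=9 $r2=5 $r3=10 $r4=10 $r5=15 $r6=7  [not taken]
PC=2  nor  $r0, $r2, $r4     | $r0=0 $r1=9 $r2=5 $r3=10 $r4=10 $r5=15 $r6=7
PC=3  and  $r6, $r1, $r1     | $r0=0 $r1=9 $r2=5 $r3=10 $r4=10 $r5=15 $r6=9
PC=4  bne  $r1, $r5, L7      | $r0=0 $r1=9 $r2=5 $r3=10 $r4=10 $r5=15 $r6=9  [TAKEN]
PC=5  slti  $r5, $r6, 15     | $r0=0 $r1=9 $r2=5 $r3=10 $r4=10 $r5=1 $r6=9
PC=7  slt  $r6, $r1, $r6     | $r0=0 $r1=9 $r2=5 $r3=10 $r4=10 $r5=1 $r6=0
PC=8  xori  $r3, $r6, 2      | $r0=0 $r1=9 $r2=5 $r3=2 $r4=10 $r5=1 $r6=0

$r0=0 $r1=9 $r2=5 $r3=2 $r4=10 $r5=1 $r6=0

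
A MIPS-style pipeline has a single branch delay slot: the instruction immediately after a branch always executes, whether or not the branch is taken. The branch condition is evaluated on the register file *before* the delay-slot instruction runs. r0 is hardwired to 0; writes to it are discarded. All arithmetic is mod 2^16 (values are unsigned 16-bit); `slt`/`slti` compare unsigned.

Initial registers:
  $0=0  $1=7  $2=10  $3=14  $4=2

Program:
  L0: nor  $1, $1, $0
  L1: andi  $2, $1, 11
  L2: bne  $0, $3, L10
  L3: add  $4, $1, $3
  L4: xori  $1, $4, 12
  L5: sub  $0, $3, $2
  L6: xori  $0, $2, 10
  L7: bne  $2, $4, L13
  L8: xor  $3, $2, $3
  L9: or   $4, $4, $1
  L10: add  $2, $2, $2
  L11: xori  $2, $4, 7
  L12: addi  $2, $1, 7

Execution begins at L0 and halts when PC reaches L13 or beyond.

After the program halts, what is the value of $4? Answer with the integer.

6

[0] nor  $1, $1, $0  →  {$0:0, $1:65528, $2:10, $3:14, $4:2}
[1] andi  $2, $1, 11  →  {$0:0, $1:65528, $2:8, $3:14, $4:2}
[2] bne  $0, $3, L10  →  {$0:0, $1:65528, $2:8, $3:14, $4:2}  ⟨branch taken⟩
[3] add  $4, $1, $3  →  {$0:0, $1:65528, $2:8, $3:14, $4:6}
[10] add  $2, $2, $2  →  {$0:0, $1:65528, $2:16, $3:14, $4:6}
[11] xori  $2, $4, 7  →  {$0:0, $1:65528, $2:1, $3:14, $4:6}
[12] addi  $2, $1, 7  →  {$0:0, $1:65528, $2:65535, $3:14, $4:6}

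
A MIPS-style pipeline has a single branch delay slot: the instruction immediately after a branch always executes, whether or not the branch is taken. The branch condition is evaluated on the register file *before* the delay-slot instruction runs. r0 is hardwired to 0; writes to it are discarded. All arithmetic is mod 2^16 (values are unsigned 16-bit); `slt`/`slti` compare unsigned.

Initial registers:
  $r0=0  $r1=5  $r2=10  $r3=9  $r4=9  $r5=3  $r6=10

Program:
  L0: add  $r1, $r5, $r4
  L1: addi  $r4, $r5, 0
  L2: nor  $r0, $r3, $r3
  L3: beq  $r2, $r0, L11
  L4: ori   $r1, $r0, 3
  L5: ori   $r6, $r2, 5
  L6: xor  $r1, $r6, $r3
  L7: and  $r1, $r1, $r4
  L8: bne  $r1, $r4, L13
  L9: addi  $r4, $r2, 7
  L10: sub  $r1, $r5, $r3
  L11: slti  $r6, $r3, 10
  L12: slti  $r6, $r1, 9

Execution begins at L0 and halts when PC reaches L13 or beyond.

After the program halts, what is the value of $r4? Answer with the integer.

17

PC=0  add  $r1, $r5, $r4     | $r0=0 $r1=12 $r2=10 $r3=9 $r4=9 $r5=3 $r6=10
PC=1  addi  $r4, $r5, 0      | $r0=0 $r1=12 $r2=10 $r3=9 $r4=3 $r5=3 $r6=10
PC=2  nor  $r0, $r3, $r3     | $r0=0 $r1=12 $r2=10 $r3=9 $r4=3 $r5=3 $r6=10
PC=3  beq  $r2, $r0, L11     | $r0=0 $r1=12 $r2=10 $r3=9 $r4=3 $r5=3 $r6=10  [not taken]
PC=4  ori   $r1, $r0, 3      | $r0=0 $r1=3 $r2=10 $r3=9 $r4=3 $r5=3 $r6=10
PC=5  ori   $r6, $r2, 5      | $r0=0 $r1=3 $r2=10 $r3=9 $r4=3 $r5=3 $r6=15
PC=6  xor  $r1, $r6, $r3     | $r0=0 $r1=6 $r2=10 $r3=9 $r4=3 $r5=3 $r6=15
PC=7  and  $r1, $r1, $r4     | $r0=0 $r1=2 $r2=10 $r3=9 $r4=3 $r5=3 $r6=15
PC=8  bne  $r1, $r4, L13     | $r0=0 $r1=2 $r2=10 $r3=9 $r4=3 $r5=3 $r6=15  [TAKEN]
PC=9  addi  $r4, $r2, 7      | $r0=0 $r1=2 $r2=10 $r3=9 $r4=17 $r5=3 $r6=15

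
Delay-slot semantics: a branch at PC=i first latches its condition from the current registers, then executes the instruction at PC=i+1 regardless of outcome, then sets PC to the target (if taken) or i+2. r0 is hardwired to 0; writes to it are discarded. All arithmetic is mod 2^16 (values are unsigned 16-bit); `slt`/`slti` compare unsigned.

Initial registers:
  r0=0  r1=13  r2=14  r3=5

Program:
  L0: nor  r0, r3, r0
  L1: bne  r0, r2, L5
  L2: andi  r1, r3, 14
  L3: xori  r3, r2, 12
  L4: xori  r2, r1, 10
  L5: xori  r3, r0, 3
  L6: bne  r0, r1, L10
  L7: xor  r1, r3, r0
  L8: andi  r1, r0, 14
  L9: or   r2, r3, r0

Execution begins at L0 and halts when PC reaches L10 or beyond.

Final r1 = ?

  step pc=0: nor  r0, r3, r0  regs=(0,13,14,5)
  step pc=1: bne  r0, r2, L5  cond=T  regs=(0,13,14,5)
  step pc=2: andi  r1, r3, 14  regs=(0,4,14,5)
  step pc=5: xori  r3, r0, 3  regs=(0,4,14,3)
  step pc=6: bne  r0, r1, L10  cond=T  regs=(0,4,14,3)
  step pc=7: xor  r1, r3, r0  regs=(0,3,14,3)

3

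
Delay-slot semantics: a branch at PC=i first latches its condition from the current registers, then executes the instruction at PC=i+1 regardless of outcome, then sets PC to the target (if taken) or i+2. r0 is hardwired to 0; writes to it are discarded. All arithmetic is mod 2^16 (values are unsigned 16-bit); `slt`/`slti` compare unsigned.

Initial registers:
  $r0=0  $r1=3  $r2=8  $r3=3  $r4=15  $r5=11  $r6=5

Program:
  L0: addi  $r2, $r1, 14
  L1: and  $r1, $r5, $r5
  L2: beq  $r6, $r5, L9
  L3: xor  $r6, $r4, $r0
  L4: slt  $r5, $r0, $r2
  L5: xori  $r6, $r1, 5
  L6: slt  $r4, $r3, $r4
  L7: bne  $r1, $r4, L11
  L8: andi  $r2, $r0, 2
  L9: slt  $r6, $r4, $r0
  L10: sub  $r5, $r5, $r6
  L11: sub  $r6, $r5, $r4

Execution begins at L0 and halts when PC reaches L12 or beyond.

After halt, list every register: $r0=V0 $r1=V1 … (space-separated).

$r0=0 $r1=11 $r2=0 $r3=3 $r4=1 $r5=1 $r6=0

  step pc=0: addi  $r2, $r1, 14  regs=(0,3,17,3,15,11,5)
  step pc=1: and  $r1, $r5, $r5  regs=(0,11,17,3,15,11,5)
  step pc=2: beq  $r6, $r5, L9  cond=F  regs=(0,11,17,3,15,11,5)
  step pc=3: xor  $r6, $r4, $r0  regs=(0,11,17,3,15,11,15)
  step pc=4: slt  $r5, $r0, $r2  regs=(0,11,17,3,15,1,15)
  step pc=5: xori  $r6, $r1, 5  regs=(0,11,17,3,15,1,14)
  step pc=6: slt  $r4, $r3, $r4  regs=(0,11,17,3,1,1,14)
  step pc=7: bne  $r1, $r4, L11  cond=T  regs=(0,11,17,3,1,1,14)
  step pc=8: andi  $r2, $r0, 2  regs=(0,11,0,3,1,1,14)
  step pc=11: sub  $r6, $r5, $r4  regs=(0,11,0,3,1,1,0)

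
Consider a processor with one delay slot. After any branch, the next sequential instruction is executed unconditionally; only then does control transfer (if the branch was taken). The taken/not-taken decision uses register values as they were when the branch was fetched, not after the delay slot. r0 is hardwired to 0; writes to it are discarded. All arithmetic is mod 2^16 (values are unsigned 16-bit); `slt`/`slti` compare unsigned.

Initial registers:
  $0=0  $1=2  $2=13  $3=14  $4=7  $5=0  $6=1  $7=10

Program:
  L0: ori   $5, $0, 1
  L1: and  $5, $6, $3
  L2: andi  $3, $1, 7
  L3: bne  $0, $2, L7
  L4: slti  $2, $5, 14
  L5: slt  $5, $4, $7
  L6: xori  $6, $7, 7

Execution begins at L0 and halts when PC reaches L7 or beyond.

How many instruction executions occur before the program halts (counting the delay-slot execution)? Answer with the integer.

  step pc=0: ori   $5, $0, 1  regs=(0,2,13,14,7,1,1,10)
  step pc=1: and  $5, $6, $3  regs=(0,2,13,14,7,0,1,10)
  step pc=2: andi  $3, $1, 7  regs=(0,2,13,2,7,0,1,10)
  step pc=3: bne  $0, $2, L7  cond=T  regs=(0,2,13,2,7,0,1,10)
  step pc=4: slti  $2, $5, 14  regs=(0,2,1,2,7,0,1,10)

5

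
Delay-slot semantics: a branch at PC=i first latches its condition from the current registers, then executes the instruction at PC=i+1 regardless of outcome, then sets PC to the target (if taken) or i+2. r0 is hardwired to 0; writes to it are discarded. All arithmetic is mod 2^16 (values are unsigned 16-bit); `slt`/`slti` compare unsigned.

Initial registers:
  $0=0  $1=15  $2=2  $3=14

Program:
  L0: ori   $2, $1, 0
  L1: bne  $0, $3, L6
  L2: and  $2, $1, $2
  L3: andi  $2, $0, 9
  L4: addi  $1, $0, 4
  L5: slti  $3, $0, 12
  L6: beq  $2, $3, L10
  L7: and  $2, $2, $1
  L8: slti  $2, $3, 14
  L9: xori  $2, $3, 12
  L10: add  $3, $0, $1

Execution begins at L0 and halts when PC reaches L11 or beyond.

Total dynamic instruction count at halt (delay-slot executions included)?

  step pc=0: ori   $2, $1, 0  regs=(0,15,15,14)
  step pc=1: bne  $0, $3, L6  cond=T  regs=(0,15,15,14)
  step pc=2: and  $2, $1, $2  regs=(0,15,15,14)
  step pc=6: beq  $2, $3, L10  cond=F  regs=(0,15,15,14)
  step pc=7: and  $2, $2, $1  regs=(0,15,15,14)
  step pc=8: slti  $2, $3, 14  regs=(0,15,0,14)
  step pc=9: xori  $2, $3, 12  regs=(0,15,2,14)
  step pc=10: add  $3, $0, $1  regs=(0,15,2,15)

8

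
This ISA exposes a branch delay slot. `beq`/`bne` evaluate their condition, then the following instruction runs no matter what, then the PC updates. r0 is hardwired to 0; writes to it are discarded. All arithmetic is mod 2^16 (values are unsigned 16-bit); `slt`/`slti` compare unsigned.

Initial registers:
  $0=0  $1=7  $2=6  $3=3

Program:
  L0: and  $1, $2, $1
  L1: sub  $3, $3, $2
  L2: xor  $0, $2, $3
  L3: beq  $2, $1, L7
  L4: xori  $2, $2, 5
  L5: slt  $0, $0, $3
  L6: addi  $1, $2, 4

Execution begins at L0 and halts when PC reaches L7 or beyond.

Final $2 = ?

3

  step pc=0: and  $1, $2, $1  regs=(0,6,6,3)
  step pc=1: sub  $3, $3, $2  regs=(0,6,6,65533)
  step pc=2: xor  $0, $2, $3  regs=(0,6,6,65533)
  step pc=3: beq  $2, $1, L7  cond=T  regs=(0,6,6,65533)
  step pc=4: xori  $2, $2, 5  regs=(0,6,3,65533)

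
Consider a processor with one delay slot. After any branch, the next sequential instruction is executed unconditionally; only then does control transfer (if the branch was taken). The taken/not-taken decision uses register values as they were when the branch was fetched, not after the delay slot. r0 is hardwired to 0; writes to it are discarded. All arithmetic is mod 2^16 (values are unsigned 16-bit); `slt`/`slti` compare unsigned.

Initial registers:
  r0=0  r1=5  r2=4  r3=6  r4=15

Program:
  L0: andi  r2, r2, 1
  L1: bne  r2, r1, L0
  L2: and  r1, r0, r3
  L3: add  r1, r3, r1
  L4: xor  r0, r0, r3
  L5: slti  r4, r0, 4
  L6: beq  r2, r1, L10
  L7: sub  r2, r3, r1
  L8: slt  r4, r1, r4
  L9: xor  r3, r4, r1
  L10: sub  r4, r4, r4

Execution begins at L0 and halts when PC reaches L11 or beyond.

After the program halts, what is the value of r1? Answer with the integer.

6

PC=0  andi  r2, r2, 1        | r0=0 r1=5 r2=0 r3=6 r4=15
PC=1  bne  r2, r1, L0        | r0=0 r1=5 r2=0 r3=6 r4=15  [TAKEN]
PC=2  and  r1, r0, r3        | r0=0 r1=0 r2=0 r3=6 r4=15
PC=0  andi  r2, r2, 1        | r0=0 r1=0 r2=0 r3=6 r4=15
PC=1  bne  r2, r1, L0        | r0=0 r1=0 r2=0 r3=6 r4=15  [not taken]
PC=2  and  r1, r0, r3        | r0=0 r1=0 r2=0 r3=6 r4=15
PC=3  add  r1, r3, r1        | r0=0 r1=6 r2=0 r3=6 r4=15
PC=4  xor  r0, r0, r3        | r0=0 r1=6 r2=0 r3=6 r4=15
PC=5  slti  r4, r0, 4        | r0=0 r1=6 r2=0 r3=6 r4=1
PC=6  beq  r2, r1, L10       | r0=0 r1=6 r2=0 r3=6 r4=1  [not taken]
PC=7  sub  r2, r3, r1        | r0=0 r1=6 r2=0 r3=6 r4=1
PC=8  slt  r4, r1, r4        | r0=0 r1=6 r2=0 r3=6 r4=0
PC=9  xor  r3, r4, r1        | r0=0 r1=6 r2=0 r3=6 r4=0
PC=10 sub  r4, r4, r4        | r0=0 r1=6 r2=0 r3=6 r4=0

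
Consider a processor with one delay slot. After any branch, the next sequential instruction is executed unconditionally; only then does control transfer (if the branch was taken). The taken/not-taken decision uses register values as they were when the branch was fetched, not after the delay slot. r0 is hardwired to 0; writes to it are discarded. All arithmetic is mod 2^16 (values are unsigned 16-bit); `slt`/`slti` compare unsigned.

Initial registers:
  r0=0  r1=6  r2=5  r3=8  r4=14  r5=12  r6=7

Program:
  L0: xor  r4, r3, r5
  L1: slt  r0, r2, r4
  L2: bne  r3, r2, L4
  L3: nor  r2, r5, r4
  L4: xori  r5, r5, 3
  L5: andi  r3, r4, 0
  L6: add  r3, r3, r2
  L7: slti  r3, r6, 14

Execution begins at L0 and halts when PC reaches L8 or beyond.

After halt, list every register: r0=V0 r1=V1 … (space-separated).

[0] xor  r4, r3, r5  →  {r0:0, r1:6, r2:5, r3:8, r4:4, r5:12, r6:7}
[1] slt  r0, r2, r4  →  {r0:0, r1:6, r2:5, r3:8, r4:4, r5:12, r6:7}
[2] bne  r3, r2, L4  →  {r0:0, r1:6, r2:5, r3:8, r4:4, r5:12, r6:7}  ⟨branch taken⟩
[3] nor  r2, r5, r4  →  {r0:0, r1:6, r2:65523, r3:8, r4:4, r5:12, r6:7}
[4] xori  r5, r5, 3  →  {r0:0, r1:6, r2:65523, r3:8, r4:4, r5:15, r6:7}
[5] andi  r3, r4, 0  →  {r0:0, r1:6, r2:65523, r3:0, r4:4, r5:15, r6:7}
[6] add  r3, r3, r2  →  {r0:0, r1:6, r2:65523, r3:65523, r4:4, r5:15, r6:7}
[7] slti  r3, r6, 14  →  {r0:0, r1:6, r2:65523, r3:1, r4:4, r5:15, r6:7}

r0=0 r1=6 r2=65523 r3=1 r4=4 r5=15 r6=7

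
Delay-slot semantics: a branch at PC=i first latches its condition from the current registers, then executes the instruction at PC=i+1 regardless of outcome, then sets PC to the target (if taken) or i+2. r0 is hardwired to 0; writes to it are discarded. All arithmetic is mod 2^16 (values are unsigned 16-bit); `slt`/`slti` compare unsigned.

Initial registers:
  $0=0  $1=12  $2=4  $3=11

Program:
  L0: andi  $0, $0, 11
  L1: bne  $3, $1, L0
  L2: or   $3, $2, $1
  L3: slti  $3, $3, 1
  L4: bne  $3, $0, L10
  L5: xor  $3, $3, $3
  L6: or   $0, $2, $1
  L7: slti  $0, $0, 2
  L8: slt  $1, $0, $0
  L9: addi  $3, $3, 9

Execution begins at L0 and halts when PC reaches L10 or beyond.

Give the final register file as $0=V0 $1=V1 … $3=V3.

$0=0 $1=0 $2=4 $3=9

PC=0  andi  $0, $0, 11       | $0=0 $1=12 $2=4 $3=11
PC=1  bne  $3, $1, L0        | $0=0 $1=12 $2=4 $3=11  [TAKEN]
PC=2  or   $3, $2, $1        | $0=0 $1=12 $2=4 $3=12
PC=0  andi  $0, $0, 11       | $0=0 $1=12 $2=4 $3=12
PC=1  bne  $3, $1, L0        | $0=0 $1=12 $2=4 $3=12  [not taken]
PC=2  or   $3, $2, $1        | $0=0 $1=12 $2=4 $3=12
PC=3  slti  $3, $3, 1        | $0=0 $1=12 $2=4 $3=0
PC=4  bne  $3, $0, L10       | $0=0 $1=12 $2=4 $3=0  [not taken]
PC=5  xor  $3, $3, $3        | $0=0 $1=12 $2=4 $3=0
PC=6  or   $0, $2, $1        | $0=0 $1=12 $2=4 $3=0
PC=7  slti  $0, $0, 2        | $0=0 $1=12 $2=4 $3=0
PC=8  slt  $1, $0, $0        | $0=0 $1=0 $2=4 $3=0
PC=9  addi  $3, $3, 9        | $0=0 $1=0 $2=4 $3=9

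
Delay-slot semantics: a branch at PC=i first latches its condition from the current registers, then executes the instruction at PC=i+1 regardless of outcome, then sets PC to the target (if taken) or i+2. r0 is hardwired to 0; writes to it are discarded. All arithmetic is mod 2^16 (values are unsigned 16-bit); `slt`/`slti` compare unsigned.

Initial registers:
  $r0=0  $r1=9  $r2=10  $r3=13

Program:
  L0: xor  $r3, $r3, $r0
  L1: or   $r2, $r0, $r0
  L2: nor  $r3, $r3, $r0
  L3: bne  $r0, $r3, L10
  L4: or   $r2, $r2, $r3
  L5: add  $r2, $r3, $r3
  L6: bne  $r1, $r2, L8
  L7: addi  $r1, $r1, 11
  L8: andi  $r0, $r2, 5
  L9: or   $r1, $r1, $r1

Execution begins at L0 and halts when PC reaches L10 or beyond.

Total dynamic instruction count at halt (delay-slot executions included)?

5

  step pc=0: xor  $r3, $r3, $r0  regs=(0,9,10,13)
  step pc=1: or   $r2, $r0, $r0  regs=(0,9,0,13)
  step pc=2: nor  $r3, $r3, $r0  regs=(0,9,0,65522)
  step pc=3: bne  $r0, $r3, L10  cond=T  regs=(0,9,0,65522)
  step pc=4: or   $r2, $r2, $r3  regs=(0,9,65522,65522)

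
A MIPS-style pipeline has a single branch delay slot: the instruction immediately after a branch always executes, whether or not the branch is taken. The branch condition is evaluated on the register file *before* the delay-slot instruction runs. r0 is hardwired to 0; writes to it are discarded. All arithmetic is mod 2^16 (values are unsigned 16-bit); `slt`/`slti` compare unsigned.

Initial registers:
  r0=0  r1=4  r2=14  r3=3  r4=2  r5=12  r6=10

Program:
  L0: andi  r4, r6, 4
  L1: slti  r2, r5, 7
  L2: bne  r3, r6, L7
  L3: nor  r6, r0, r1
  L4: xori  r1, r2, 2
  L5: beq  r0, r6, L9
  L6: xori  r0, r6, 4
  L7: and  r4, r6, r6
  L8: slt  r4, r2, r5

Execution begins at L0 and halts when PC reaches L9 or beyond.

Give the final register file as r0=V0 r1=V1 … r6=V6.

[0] andi  r4, r6, 4  →  {r0:0, r1:4, r2:14, r3:3, r4:0, r5:12, r6:10}
[1] slti  r2, r5, 7  →  {r0:0, r1:4, r2:0, r3:3, r4:0, r5:12, r6:10}
[2] bne  r3, r6, L7  →  {r0:0, r1:4, r2:0, r3:3, r4:0, r5:12, r6:10}  ⟨branch taken⟩
[3] nor  r6, r0, r1  →  {r0:0, r1:4, r2:0, r3:3, r4:0, r5:12, r6:65531}
[7] and  r4, r6, r6  →  {r0:0, r1:4, r2:0, r3:3, r4:65531, r5:12, r6:65531}
[8] slt  r4, r2, r5  →  {r0:0, r1:4, r2:0, r3:3, r4:1, r5:12, r6:65531}

r0=0 r1=4 r2=0 r3=3 r4=1 r5=12 r6=65531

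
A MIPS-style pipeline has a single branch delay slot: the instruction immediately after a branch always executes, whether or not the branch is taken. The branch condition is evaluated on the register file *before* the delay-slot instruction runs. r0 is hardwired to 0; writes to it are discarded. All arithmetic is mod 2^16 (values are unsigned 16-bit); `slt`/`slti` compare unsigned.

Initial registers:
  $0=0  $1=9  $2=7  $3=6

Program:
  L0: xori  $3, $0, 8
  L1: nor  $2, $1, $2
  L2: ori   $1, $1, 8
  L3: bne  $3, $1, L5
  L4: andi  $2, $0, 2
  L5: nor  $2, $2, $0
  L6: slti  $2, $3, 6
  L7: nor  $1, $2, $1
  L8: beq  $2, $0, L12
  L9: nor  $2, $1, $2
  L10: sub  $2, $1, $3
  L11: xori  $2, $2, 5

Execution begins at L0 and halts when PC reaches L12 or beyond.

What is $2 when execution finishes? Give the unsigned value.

9

[0] xori  $3, $0, 8  →  {$0:0, $1:9, $2:7, $3:8}
[1] nor  $2, $1, $2  →  {$0:0, $1:9, $2:65520, $3:8}
[2] ori   $1, $1, 8  →  {$0:0, $1:9, $2:65520, $3:8}
[3] bne  $3, $1, L5  →  {$0:0, $1:9, $2:65520, $3:8}  ⟨branch taken⟩
[4] andi  $2, $0, 2  →  {$0:0, $1:9, $2:0, $3:8}
[5] nor  $2, $2, $0  →  {$0:0, $1:9, $2:65535, $3:8}
[6] slti  $2, $3, 6  →  {$0:0, $1:9, $2:0, $3:8}
[7] nor  $1, $2, $1  →  {$0:0, $1:65526, $2:0, $3:8}
[8] beq  $2, $0, L12  →  {$0:0, $1:65526, $2:0, $3:8}  ⟨branch taken⟩
[9] nor  $2, $1, $2  →  {$0:0, $1:65526, $2:9, $3:8}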